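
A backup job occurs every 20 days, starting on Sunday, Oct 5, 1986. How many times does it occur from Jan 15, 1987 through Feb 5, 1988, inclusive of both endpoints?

Occurrences land 20·i days after Oct 5, 1986 for i = 0, 1, 2, …
Jan 15, 1987 is 102 days after the start; 102 ÷ 20 = 5 remainder 2; since the remainder is 2, round up to i = 6. First occurrence in the window: #7 on Feb 2, 1987 (6×20 = 120 days in).
Feb 5, 1988 is 488 days after the start; 488 ÷ 20 = 24 remainder 8. Last occurrence in the window: #25 on Jan 28, 1988.
Occurrences #7 through #25: 19 in total.

19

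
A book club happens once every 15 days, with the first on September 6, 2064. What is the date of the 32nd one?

The 32nd occurrence is 31 intervals after the first: 31 × 15 = 465 days after September 6, 2064.
September has 30 days — 24 days to the end of September leaves 441.
From end of September to end of 2064 is 92 days (349 left).
January has 31 days (318 left).
February has 28 days (290 left).
March has 31 days (259 left).
April has 30 days (229 left).
May has 31 days (198 left).
June has 30 days (168 left).
July has 31 days (137 left).
August has 31 days (106 left).
September has 30 days (76 left).
October has 31 days (45 left).
November has 30 days (15 left).
15 days into December → December 15, 2065.

December 15, 2065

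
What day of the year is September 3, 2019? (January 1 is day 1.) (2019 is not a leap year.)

246

Days in months before September: 31 + 28 + 31 + 30 + 31 + 30 + 31 + 31 = 243.
Plus 3 days into September → day 246.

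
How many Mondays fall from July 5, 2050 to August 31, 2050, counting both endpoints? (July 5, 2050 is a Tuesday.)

8

July 5, 2050 is a Tuesday; the first Monday on or after it is July 11, 2050 (6 days later).
From July 11, 2050 to August 31, 2050: 20 + 31 = 51 days (rest of July, August).
51 ÷ 7 = 7 full weeks with remainder 2, so 7 more Mondays after the first → 8.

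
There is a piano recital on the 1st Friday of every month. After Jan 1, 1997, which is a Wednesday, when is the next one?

Jan 1997 starts on a Wednesday, so its 1st Friday is Jan 3, 1997 (2 days in).
Jan 3, 1997 is after Jan 1, 1997, so that is the next one.

Jan 3, 1997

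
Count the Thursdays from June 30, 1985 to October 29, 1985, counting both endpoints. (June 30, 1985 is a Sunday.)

June 30, 1985 is a Sunday; the first Thursday on or after it is July 4, 1985 (4 days later).
From July 4, 1985 to October 29, 1985: 27 + 31 + 30 + 29 = 117 days (rest of July, August, September, October).
117 ÷ 7 = 16 full weeks with remainder 5, so 16 more Thursdays after the first → 17.

17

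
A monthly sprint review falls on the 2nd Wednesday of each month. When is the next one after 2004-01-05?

January 2004 starts on a Thursday; its first Wednesday is the 7th, so the 2nd Wednesday is the 14th — 2004-01-14.
2004-01-14 is after 2004-01-05, so that is the next one.

2004-01-14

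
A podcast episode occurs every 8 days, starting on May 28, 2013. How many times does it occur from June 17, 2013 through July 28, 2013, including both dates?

5

Occurrences land 8·i days after May 28, 2013 for i = 0, 1, 2, …
June 17, 2013 is 20 days after the start; 20 ÷ 8 = 2 remainder 4; since the remainder is 4, round up to i = 3. First occurrence in the window: #4 on June 21, 2013 (3×8 = 24 days in).
July 28, 2013 is 61 days after the start; 61 ÷ 8 = 7 remainder 5. Last occurrence in the window: #8 on July 23, 2013.
Occurrences #4 through #8: 5 in total.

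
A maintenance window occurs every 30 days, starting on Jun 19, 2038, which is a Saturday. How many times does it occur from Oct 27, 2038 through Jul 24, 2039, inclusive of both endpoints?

Occurrences land 30·i days after Jun 19, 2038 for i = 0, 1, 2, …
Oct 27, 2038 is 130 days after the start; 130 ÷ 30 = 4 remainder 10; since the remainder is 10, round up to i = 5. First occurrence in the window: #6 on Nov 16, 2038 (5×30 = 150 days in).
Jul 24, 2039 is 400 days after the start; 400 ÷ 30 = 13 remainder 10. Last occurrence in the window: #14 on Jul 14, 2039.
Occurrences #6 through #14: 9 in total.

9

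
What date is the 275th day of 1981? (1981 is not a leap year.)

1981-10-02

January has 31 days (275 − 31 = 244 remain).
February has 28 days (244 − 28 = 216 remain).
March has 31 days (216 − 31 = 185 remain).
April has 30 days (185 − 30 = 155 remain).
May has 31 days (155 − 31 = 124 remain).
June has 30 days (124 − 30 = 94 remain).
July has 31 days (94 − 31 = 63 remain).
August has 31 days (63 − 31 = 32 remain).
September has 30 days (32 − 30 = 2 remain).
2 into October → October 2.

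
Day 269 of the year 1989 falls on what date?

Sep 26, 1989

Jan has 31 days (269 − 31 = 238 remain).
Feb has 28 days (238 − 28 = 210 remain).
Mar has 31 days (210 − 31 = 179 remain).
Apr has 30 days (179 − 30 = 149 remain).
May has 31 days (149 − 31 = 118 remain).
Jun has 30 days (118 − 30 = 88 remain).
Jul has 31 days (88 − 31 = 57 remain).
Aug has 31 days (57 − 31 = 26 remain).
26 into Sep → Sep 26.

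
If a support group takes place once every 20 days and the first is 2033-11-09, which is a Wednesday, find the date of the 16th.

The 16th occurrence is 15 intervals after the first: 15 × 20 = 300 days after 2033-11-09.
November has 30 days — 21 days to the end of November leaves 279.
December has 31 days (248 left).
January has 31 days (217 left).
February has 28 days (189 left).
March has 31 days (158 left).
April has 30 days (128 left).
May has 31 days (97 left).
June has 30 days (67 left).
July has 31 days (36 left).
August has 31 days (5 left).
5 days into September → 2034-09-05.

2034-09-05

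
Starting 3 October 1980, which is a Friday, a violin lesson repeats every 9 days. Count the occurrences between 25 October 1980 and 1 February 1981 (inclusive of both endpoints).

11

Occurrences land 9·i days after 3 October 1980 for i = 0, 1, 2, …
25 October 1980 is 22 days after the start; 22 ÷ 9 = 2 remainder 4; since the remainder is 4, round up to i = 3. First occurrence in the window: #4 on 30 October 1980 (3×9 = 27 days in).
1 February 1981 is 121 days after the start; 121 ÷ 9 = 13 remainder 4. Last occurrence in the window: #14 on 28 January 1981.
Occurrences #4 through #14: 11 in total.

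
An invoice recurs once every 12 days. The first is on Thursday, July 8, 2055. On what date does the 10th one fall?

The 10th occurrence is 9 intervals after the first: 9 × 12 = 108 days after July 8, 2055.
July has 31 days — 23 days to the end of July leaves 85.
August has 31 days (54 left).
September has 30 days (24 left).
24 days into October → October 24, 2055.

October 24, 2055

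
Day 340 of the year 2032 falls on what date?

January has 31 days (340 − 31 = 309 remain).
February has 29 days (309 − 29 = 280 remain).
March has 31 days (280 − 31 = 249 remain).
April has 30 days (249 − 30 = 219 remain).
May has 31 days (219 − 31 = 188 remain).
June has 30 days (188 − 30 = 158 remain).
July has 31 days (158 − 31 = 127 remain).
August has 31 days (127 − 31 = 96 remain).
September has 30 days (96 − 30 = 66 remain).
October has 31 days (66 − 31 = 35 remain).
November has 30 days (35 − 30 = 5 remain).
5 into December → December 5.

5 December 2032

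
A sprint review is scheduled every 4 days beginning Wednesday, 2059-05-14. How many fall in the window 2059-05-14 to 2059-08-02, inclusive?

Occurrences land 4·i days after 2059-05-14 for i = 0, 1, 2, …
The window opens on the start date, so the first occurrence inside is #1 on 2059-05-14.
2059-08-02 is 80 days after the start; 80 ÷ 4 = 20 remainder 0. Last occurrence in the window: #21 on 2059-08-02.
Occurrences #1 through #21: 21 in total.

21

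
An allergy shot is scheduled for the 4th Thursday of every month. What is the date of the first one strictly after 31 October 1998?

October 1998 starts on a Thursday; its first Thursday is the 1st, so the 4th Thursday is the 22nd — 22 October 1998.
That is not after 31 October 1998, so look at November 1998.
November 1998 starts on a Sunday; its first Thursday is the 5th, so the 4th Thursday is the 26th — 26 November 1998.

26 November 1998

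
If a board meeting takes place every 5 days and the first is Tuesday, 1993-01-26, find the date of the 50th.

1993-09-28

The 50th occurrence is 49 intervals after the first: 49 × 5 = 245 days after 1993-01-26.
January has 31 days — 5 days to the end of January leaves 240.
February has 28 days (212 left).
March has 31 days (181 left).
April has 30 days (151 left).
May has 31 days (120 left).
June has 30 days (90 left).
July has 31 days (59 left).
August has 31 days (28 left).
28 days into September → 1993-09-28.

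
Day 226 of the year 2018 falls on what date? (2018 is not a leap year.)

January has 31 days (226 − 31 = 195 remain).
February has 28 days (195 − 28 = 167 remain).
March has 31 days (167 − 31 = 136 remain).
April has 30 days (136 − 30 = 106 remain).
May has 31 days (106 − 31 = 75 remain).
June has 30 days (75 − 30 = 45 remain).
July has 31 days (45 − 31 = 14 remain).
14 into August → August 14.

2018-08-14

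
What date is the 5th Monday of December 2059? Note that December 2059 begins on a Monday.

2059-12-29

December 2059 begins on a Monday, so the first Monday is December 1.
The 5th Monday is 4 weeks later: 1 + 28 = 29.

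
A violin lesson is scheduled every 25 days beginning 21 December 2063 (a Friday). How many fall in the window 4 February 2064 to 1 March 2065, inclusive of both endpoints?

Occurrences land 25·i days after 21 December 2063 for i = 0, 1, 2, …
4 February 2064 is 45 days after the start; 45 ÷ 25 = 1 remainder 20; since the remainder is 20, round up to i = 2. First occurrence in the window: #3 on 9 February 2064 (2×25 = 50 days in).
1 March 2065 is 436 days after the start; 436 ÷ 25 = 17 remainder 11. Last occurrence in the window: #18 on 18 February 2065.
Occurrences #3 through #18: 16 in total.

16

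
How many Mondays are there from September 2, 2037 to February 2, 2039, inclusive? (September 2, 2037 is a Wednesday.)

74

September 2, 2037 is a Wednesday; the first Monday on or after it is September 7, 2037 (5 days later).
From September 7, 2037 to February 2, 2039: 115 + 365 + 33 = 513 days (rest of 2037, 2038, to February 2, 2039 in 2039).
513 ÷ 7 = 73 full weeks with remainder 2, so 73 more Mondays after the first → 74.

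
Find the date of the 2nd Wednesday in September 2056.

2056-09-13

September 2056 begins on a Friday, so the first Wednesday is September 6 (5 days later).
The 2nd Wednesday is 1 weeks later: 6 + 7 = 13.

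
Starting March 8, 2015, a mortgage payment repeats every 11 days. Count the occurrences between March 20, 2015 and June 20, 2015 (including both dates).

8

Occurrences land 11·i days after March 8, 2015 for i = 0, 1, 2, …
March 20, 2015 is 12 days after the start; 12 ÷ 11 = 1 remainder 1; since the remainder is 1, round up to i = 2. First occurrence in the window: #3 on March 30, 2015 (2×11 = 22 days in).
June 20, 2015 is 104 days after the start; 104 ÷ 11 = 9 remainder 5. Last occurrence in the window: #10 on June 15, 2015.
Occurrences #3 through #10: 8 in total.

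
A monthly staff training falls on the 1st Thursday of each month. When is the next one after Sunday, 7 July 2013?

July 2013 starts on a Monday, so its 1st Thursday is 4 July 2013 (3 days in).
That is not after 7 July 2013, so look at August 2013.
August 2013 starts on a Thursday, so its 1st Thursday is 1 August 2013.

1 August 2013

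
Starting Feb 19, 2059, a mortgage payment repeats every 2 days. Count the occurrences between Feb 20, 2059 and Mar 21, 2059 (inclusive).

15

Occurrences land 2·i days after Feb 19, 2059 for i = 0, 1, 2, …
Feb 20, 2059 is 1 day after the start; 1 ÷ 2 = 0 remainder 1; since the remainder is 1, round up to i = 1. First occurrence in the window: #2 on Feb 21, 2059 (1×2 = 2 days in).
Mar 21, 2059 is 30 days after the start; 30 ÷ 2 = 15 remainder 0. Last occurrence in the window: #16 on Mar 21, 2059.
Occurrences #2 through #16: 15 in total.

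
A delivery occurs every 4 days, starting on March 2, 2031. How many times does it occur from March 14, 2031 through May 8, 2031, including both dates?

Occurrences land 4·i days after March 2, 2031 for i = 0, 1, 2, …
March 14, 2031 is 12 days after the start; 12 ÷ 4 = 3 remainder 0. First occurrence in the window: #4 on March 14, 2031 (3×4 = 12 days in).
May 8, 2031 is 67 days after the start; 67 ÷ 4 = 16 remainder 3. Last occurrence in the window: #17 on May 5, 2031.
Occurrences #4 through #17: 14 in total.

14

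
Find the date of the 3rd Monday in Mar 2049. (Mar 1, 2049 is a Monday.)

Mar 2049 begins on a Monday, so the first Monday is Mar 1.
The 3rd Monday is 2 weeks later: 1 + 14 = 15.

Mar 15, 2049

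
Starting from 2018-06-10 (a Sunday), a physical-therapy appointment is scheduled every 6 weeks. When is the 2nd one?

The 2nd occurrence is 1 interval after the first: 1 × 42 = 42 days after 2018-06-10.
June has 30 days — 20 days to the end of June leaves 22.
22 days into July → 2018-07-22.

2018-07-22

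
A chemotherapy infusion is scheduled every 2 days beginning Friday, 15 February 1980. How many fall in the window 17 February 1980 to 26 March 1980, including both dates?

Occurrences land 2·i days after 15 February 1980 for i = 0, 1, 2, …
17 February 1980 is 2 days after the start; 2 ÷ 2 = 1 remainder 0. First occurrence in the window: #2 on 17 February 1980 (1×2 = 2 days in).
26 March 1980 is 40 days after the start; 40 ÷ 2 = 20 remainder 0. Last occurrence in the window: #21 on 26 March 1980.
Occurrences #2 through #21: 20 in total.

20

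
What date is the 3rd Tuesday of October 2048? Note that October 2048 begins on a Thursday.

October 20, 2048

October 2048 begins on a Thursday, so the first Tuesday is October 6 (5 days later).
The 3rd Tuesday is 2 weeks later: 6 + 14 = 20.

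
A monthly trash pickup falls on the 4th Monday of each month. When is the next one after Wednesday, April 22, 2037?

April 2037 starts on a Wednesday; its first Monday is the 6th, so the 4th Monday is the 27th — April 27, 2037.
April 27, 2037 is after April 22, 2037, so that is the next one.

April 27, 2037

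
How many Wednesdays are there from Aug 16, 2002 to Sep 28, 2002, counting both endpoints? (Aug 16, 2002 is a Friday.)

6

Aug 16, 2002 is a Friday; the first Wednesday on or after it is Aug 21, 2002 (5 days later).
From Aug 21, 2002 to Sep 28, 2002: 10 + 28 = 38 days (rest of Aug, Sep).
38 ÷ 7 = 5 full weeks with remainder 3, so 5 more Wednesdays after the first → 6.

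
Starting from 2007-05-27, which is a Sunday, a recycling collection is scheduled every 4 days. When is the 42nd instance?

2007-11-07

The 42nd occurrence is 41 intervals after the first: 41 × 4 = 164 days after 2007-05-27.
May has 31 days — 4 days to the end of May leaves 160.
June has 30 days (130 left).
July has 31 days (99 left).
August has 31 days (68 left).
September has 30 days (38 left).
October has 31 days (7 left).
7 days into November → 2007-11-07.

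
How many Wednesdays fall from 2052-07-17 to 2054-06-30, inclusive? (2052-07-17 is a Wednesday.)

2052-07-17 is a Wednesday; the first Wednesday on or after it is 2052-07-17.
From 2052-07-17 to 2054-06-30: 167 + 365 + 181 = 713 days (rest of 2052, 2053, to 2054-06-30 in 2054).
713 ÷ 7 = 101 full weeks with remainder 6, so 101 more Wednesdays after the first → 102.

102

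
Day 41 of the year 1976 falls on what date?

January has 31 days (41 − 31 = 10 remain).
10 into February → February 10.

February 10, 1976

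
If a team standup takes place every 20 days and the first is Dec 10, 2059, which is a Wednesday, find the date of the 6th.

Mar 19, 2060

The 6th occurrence is 5 intervals after the first: 5 × 20 = 100 days after Dec 10, 2059.
Dec has 31 days — 21 days to the end of Dec leaves 79.
Jan has 31 days (48 left).
Feb has 29 days (19 left).
19 days into Mar → Mar 19, 2060.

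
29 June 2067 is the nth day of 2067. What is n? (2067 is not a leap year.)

Days in months before June: 31 + 28 + 31 + 30 + 31 = 151.
Plus 29 days into June → day 180.

180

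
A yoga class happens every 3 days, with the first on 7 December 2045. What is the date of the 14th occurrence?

15 January 2046

The 14th occurrence is 13 intervals after the first: 13 × 3 = 39 days after 7 December 2045.
December has 31 days — 24 days to the end of December leaves 15.
15 days into January → 15 January 2046.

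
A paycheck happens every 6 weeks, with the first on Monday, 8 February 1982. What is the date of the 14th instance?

8 August 1983

The 14th occurrence is 13 intervals after the first: 13 × 42 = 546 days after 8 February 1982.
February has 28 days — 20 days to the end of February leaves 526.
From end of February to end of 1982 is 306 days (220 left).
January has 31 days (189 left).
February has 28 days (161 left).
March has 31 days (130 left).
April has 30 days (100 left).
May has 31 days (69 left).
June has 30 days (39 left).
July has 31 days (8 left).
8 days into August → 8 August 1983.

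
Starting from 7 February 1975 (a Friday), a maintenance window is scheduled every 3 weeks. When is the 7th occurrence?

The 7th occurrence is 6 intervals after the first: 6 × 21 = 126 days after 7 February 1975.
February has 28 days — 21 days to the end of February leaves 105.
March has 31 days (74 left).
April has 30 days (44 left).
May has 31 days (13 left).
13 days into June → 13 June 1975.

13 June 1975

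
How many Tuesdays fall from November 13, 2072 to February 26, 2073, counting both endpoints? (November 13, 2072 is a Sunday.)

15

November 13, 2072 is a Sunday; the first Tuesday on or after it is November 15, 2072 (2 days later).
From November 15, 2072 to February 26, 2073: 15 + 31 + 31 + 26 = 103 days (rest of November, December, January, February).
103 ÷ 7 = 14 full weeks with remainder 5, so 14 more Tuesdays after the first → 15.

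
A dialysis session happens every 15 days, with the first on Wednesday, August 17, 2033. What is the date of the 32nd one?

The 32nd occurrence is 31 intervals after the first: 31 × 15 = 465 days after August 17, 2033.
August has 31 days — 14 days to the end of August leaves 451.
From end of August to end of 2033 is 122 days (329 left).
January has 31 days (298 left).
February has 28 days (270 left).
March has 31 days (239 left).
April has 30 days (209 left).
May has 31 days (178 left).
June has 30 days (148 left).
July has 31 days (117 left).
August has 31 days (86 left).
September has 30 days (56 left).
October has 31 days (25 left).
25 days into November → November 25, 2034.

November 25, 2034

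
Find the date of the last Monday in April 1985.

The first Monday of April 1985 is April 1.
April 1985 has 30 days. Adding weeks: 1, 8, 15, 22, 29 — the last one ≤ 30 is the 29th.

1985-04-29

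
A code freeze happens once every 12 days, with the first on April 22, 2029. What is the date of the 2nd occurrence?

The 2nd occurrence is 1 interval after the first: 1 × 12 = 12 days after April 22, 2029.
April has 30 days — 8 days to the end of April leaves 4.
4 days into May → May 4, 2029.

May 4, 2029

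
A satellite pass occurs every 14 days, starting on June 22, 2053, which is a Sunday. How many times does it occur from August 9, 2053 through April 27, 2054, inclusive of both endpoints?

Occurrences land 14·i days after June 22, 2053 for i = 0, 1, 2, …
August 9, 2053 is 48 days after the start; 48 ÷ 14 = 3 remainder 6; since the remainder is 6, round up to i = 4. First occurrence in the window: #5 on August 17, 2053 (4×14 = 56 days in).
April 27, 2054 is 309 days after the start; 309 ÷ 14 = 22 remainder 1. Last occurrence in the window: #23 on April 26, 2054.
Occurrences #5 through #23: 19 in total.

19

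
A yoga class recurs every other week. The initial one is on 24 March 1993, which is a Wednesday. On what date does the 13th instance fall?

The 13th occurrence is 12 intervals after the first: 12 × 14 = 168 days after 24 March 1993.
March has 31 days — 7 days to the end of March leaves 161.
April has 30 days (131 left).
May has 31 days (100 left).
June has 30 days (70 left).
July has 31 days (39 left).
August has 31 days (8 left).
8 days into September → 8 September 1993.

8 September 1993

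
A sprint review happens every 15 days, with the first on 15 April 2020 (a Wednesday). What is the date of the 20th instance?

The 20th occurrence is 19 intervals after the first: 19 × 15 = 285 days after 15 April 2020.
April has 30 days — 15 days to the end of April leaves 270.
May has 31 days (239 left).
June has 30 days (209 left).
July has 31 days (178 left).
August has 31 days (147 left).
September has 30 days (117 left).
October has 31 days (86 left).
November has 30 days (56 left).
December has 31 days (25 left).
25 days into January → 25 January 2021.

25 January 2021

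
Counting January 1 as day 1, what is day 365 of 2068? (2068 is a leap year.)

January has 31 days (365 − 31 = 334 remain).
February has 29 days (334 − 29 = 305 remain).
March has 31 days (305 − 31 = 274 remain).
April has 30 days (274 − 30 = 244 remain).
May has 31 days (244 − 31 = 213 remain).
June has 30 days (213 − 30 = 183 remain).
July has 31 days (183 − 31 = 152 remain).
August has 31 days (152 − 31 = 121 remain).
September has 30 days (121 − 30 = 91 remain).
October has 31 days (91 − 31 = 60 remain).
November has 30 days (60 − 30 = 30 remain).
30 into December → December 30.

30 December 2068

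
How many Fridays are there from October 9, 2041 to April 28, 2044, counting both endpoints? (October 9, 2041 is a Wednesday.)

133

October 9, 2041 is a Wednesday; the first Friday on or after it is October 11, 2041 (2 days later).
From October 11, 2041 to April 28, 2044: 81 + 365 + 365 + 119 = 930 days (rest of 2041, 2042, 2043, to April 28, 2044 in 2044).
930 ÷ 7 = 132 full weeks with remainder 6, so 132 more Fridays after the first → 133.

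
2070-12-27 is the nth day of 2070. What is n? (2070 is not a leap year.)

361

Days in months before December: 31 + 28 + 31 + 30 + 31 + 30 + 31 + 31 + 30 + 31 + 30 = 334.
Plus 27 days into December → day 361.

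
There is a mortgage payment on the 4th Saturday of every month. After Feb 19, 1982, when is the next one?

Feb 27, 1982

Feb 1982 starts on a Monday; its first Saturday is the 6th, so the 4th Saturday is the 27th — Feb 27, 1982.
Feb 27, 1982 is after Feb 19, 1982, so that is the next one.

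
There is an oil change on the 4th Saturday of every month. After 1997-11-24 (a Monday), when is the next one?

1997-12-27

November 1997 starts on a Saturday; its first Saturday is the 1st, so the 4th Saturday is the 22nd — 1997-11-22.
That is not after 1997-11-24, so look at December 1997.
December 1997 starts on a Monday; its first Saturday is the 6th, so the 4th Saturday is the 27th — 1997-12-27.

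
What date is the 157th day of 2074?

6 June 2074

January has 31 days (157 − 31 = 126 remain).
February has 28 days (126 − 28 = 98 remain).
March has 31 days (98 − 31 = 67 remain).
April has 30 days (67 − 30 = 37 remain).
May has 31 days (37 − 31 = 6 remain).
6 into June → June 6.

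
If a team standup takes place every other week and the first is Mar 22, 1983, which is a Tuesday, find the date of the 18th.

The 18th occurrence is 17 intervals after the first: 17 × 14 = 238 days after Mar 22, 1983.
Mar has 31 days — 9 days to the end of Mar leaves 229.
Apr has 30 days (199 left).
May has 31 days (168 left).
Jun has 30 days (138 left).
Jul has 31 days (107 left).
Aug has 31 days (76 left).
Sep has 30 days (46 left).
Oct has 31 days (15 left).
15 days into Nov → Nov 15, 1983.

Nov 15, 1983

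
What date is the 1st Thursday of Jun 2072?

Jun 2072 begins on a Wednesday, so the first Thursday is Jun 2 (1 day later).

Jun 2, 2072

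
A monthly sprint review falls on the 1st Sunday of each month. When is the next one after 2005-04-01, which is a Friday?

April 2005 starts on a Friday, so its 1st Sunday is 2005-04-03 (2 days in).
2005-04-03 is after 2005-04-01, so that is the next one.

2005-04-03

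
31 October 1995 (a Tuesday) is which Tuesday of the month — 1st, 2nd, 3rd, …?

5th

Day 31 falls in week ⌈31/7⌉ of the month.
Days 1–7 hold the 1st Tuesday, 8–14 the 2nd, 15–21 the 3rd, 22–28 the 4th, 29–31 the 5th.
31 is in the range for the 5th.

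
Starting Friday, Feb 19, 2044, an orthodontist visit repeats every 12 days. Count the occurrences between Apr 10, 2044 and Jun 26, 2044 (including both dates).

Occurrences land 12·i days after Feb 19, 2044 for i = 0, 1, 2, …
Apr 10, 2044 is 51 days after the start; 51 ÷ 12 = 4 remainder 3; since the remainder is 3, round up to i = 5. First occurrence in the window: #6 on Apr 19, 2044 (5×12 = 60 days in).
Jun 26, 2044 is 128 days after the start; 128 ÷ 12 = 10 remainder 8. Last occurrence in the window: #11 on Jun 18, 2044.
Occurrences #6 through #11: 6 in total.

6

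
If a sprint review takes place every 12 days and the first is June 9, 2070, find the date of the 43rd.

October 26, 2071

The 43rd occurrence is 42 intervals after the first: 42 × 12 = 504 days after June 9, 2070.
June has 30 days — 21 days to the end of June leaves 483.
From end of June to end of 2070 is 184 days (299 left).
January has 31 days (268 left).
February has 28 days (240 left).
March has 31 days (209 left).
April has 30 days (179 left).
May has 31 days (148 left).
June has 30 days (118 left).
July has 31 days (87 left).
August has 31 days (56 left).
September has 30 days (26 left).
26 days into October → October 26, 2071.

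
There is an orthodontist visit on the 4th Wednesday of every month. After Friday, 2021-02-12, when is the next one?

February 2021 starts on a Monday; its first Wednesday is the 3rd, so the 4th Wednesday is the 24th — 2021-02-24.
2021-02-24 is after 2021-02-12, so that is the next one.

2021-02-24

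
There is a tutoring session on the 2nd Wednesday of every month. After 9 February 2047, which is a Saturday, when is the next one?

13 February 2047

February 2047 starts on a Friday; its first Wednesday is the 6th, so the 2nd Wednesday is the 13th — 13 February 2047.
13 February 2047 is after 9 February 2047, so that is the next one.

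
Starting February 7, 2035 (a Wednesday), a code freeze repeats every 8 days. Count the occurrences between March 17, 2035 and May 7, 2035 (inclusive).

Occurrences land 8·i days after February 7, 2035 for i = 0, 1, 2, …
March 17, 2035 is 38 days after the start; 38 ÷ 8 = 4 remainder 6; since the remainder is 6, round up to i = 5. First occurrence in the window: #6 on March 19, 2035 (5×8 = 40 days in).
May 7, 2035 is 89 days after the start; 89 ÷ 8 = 11 remainder 1. Last occurrence in the window: #12 on May 6, 2035.
Occurrences #6 through #12: 7 in total.

7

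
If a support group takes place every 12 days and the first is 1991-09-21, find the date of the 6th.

1991-11-20

The 6th occurrence is 5 intervals after the first: 5 × 12 = 60 days after 1991-09-21.
September has 30 days — 9 days to the end of September leaves 51.
October has 31 days (20 left).
20 days into November → 1991-11-20.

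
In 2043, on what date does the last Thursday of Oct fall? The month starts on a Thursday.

Oct 2043 begins on a Thursday, so the first Thursday is Oct 1.
Oct 2043 has 31 days. Adding weeks: 1, 8, 15, 22, 29 — the last one ≤ 31 is the 29th.

Oct 29, 2043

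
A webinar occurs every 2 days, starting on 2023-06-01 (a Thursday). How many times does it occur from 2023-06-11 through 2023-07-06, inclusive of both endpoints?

13

Occurrences land 2·i days after 2023-06-01 for i = 0, 1, 2, …
2023-06-11 is 10 days after the start; 10 ÷ 2 = 5 remainder 0. First occurrence in the window: #6 on 2023-06-11 (5×2 = 10 days in).
2023-07-06 is 35 days after the start; 35 ÷ 2 = 17 remainder 1. Last occurrence in the window: #18 on 2023-07-05.
Occurrences #6 through #18: 13 in total.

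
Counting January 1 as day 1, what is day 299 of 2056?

October 25, 2056

January has 31 days (299 − 31 = 268 remain).
February has 29 days (268 − 29 = 239 remain).
March has 31 days (239 − 31 = 208 remain).
April has 30 days (208 − 30 = 178 remain).
May has 31 days (178 − 31 = 147 remain).
June has 30 days (147 − 30 = 117 remain).
July has 31 days (117 − 31 = 86 remain).
August has 31 days (86 − 31 = 55 remain).
September has 30 days (55 − 30 = 25 remain).
25 into October → October 25.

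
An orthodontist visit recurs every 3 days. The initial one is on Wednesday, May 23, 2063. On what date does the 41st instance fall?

The 41st occurrence is 40 intervals after the first: 40 × 3 = 120 days after May 23, 2063.
May has 31 days — 8 days to the end of May leaves 112.
Jun has 30 days (82 left).
Jul has 31 days (51 left).
Aug has 31 days (20 left).
20 days into Sep → Sep 20, 2063.

Sep 20, 2063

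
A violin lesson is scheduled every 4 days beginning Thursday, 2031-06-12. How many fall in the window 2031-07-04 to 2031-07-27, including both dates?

6

Occurrences land 4·i days after 2031-06-12 for i = 0, 1, 2, …
2031-07-04 is 22 days after the start; 22 ÷ 4 = 5 remainder 2; since the remainder is 2, round up to i = 6. First occurrence in the window: #7 on 2031-07-06 (6×4 = 24 days in).
2031-07-27 is 45 days after the start; 45 ÷ 4 = 11 remainder 1. Last occurrence in the window: #12 on 2031-07-26.
Occurrences #7 through #12: 6 in total.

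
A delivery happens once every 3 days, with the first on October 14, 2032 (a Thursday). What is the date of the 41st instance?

February 11, 2033

The 41st occurrence is 40 intervals after the first: 40 × 3 = 120 days after October 14, 2032.
October has 31 days — 17 days to the end of October leaves 103.
November has 30 days (73 left).
December has 31 days (42 left).
January has 31 days (11 left).
11 days into February → February 11, 2033.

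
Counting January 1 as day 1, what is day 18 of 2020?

2020-01-18

18 into January → January 18.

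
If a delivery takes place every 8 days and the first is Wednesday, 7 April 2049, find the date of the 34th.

27 December 2049

The 34th occurrence is 33 intervals after the first: 33 × 8 = 264 days after 7 April 2049.
April has 30 days — 23 days to the end of April leaves 241.
May has 31 days (210 left).
June has 30 days (180 left).
July has 31 days (149 left).
August has 31 days (118 left).
September has 30 days (88 left).
October has 31 days (57 left).
November has 30 days (27 left).
27 days into December → 27 December 2049.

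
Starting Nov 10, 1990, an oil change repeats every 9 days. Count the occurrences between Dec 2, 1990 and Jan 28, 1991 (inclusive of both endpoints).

6

Occurrences land 9·i days after Nov 10, 1990 for i = 0, 1, 2, …
Dec 2, 1990 is 22 days after the start; 22 ÷ 9 = 2 remainder 4; since the remainder is 4, round up to i = 3. First occurrence in the window: #4 on Dec 7, 1990 (3×9 = 27 days in).
Jan 28, 1991 is 79 days after the start; 79 ÷ 9 = 8 remainder 7. Last occurrence in the window: #9 on Jan 21, 1991.
Occurrences #4 through #9: 6 in total.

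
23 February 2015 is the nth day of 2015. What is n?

Days in months before February: 31 = 31.
Plus 23 days into February → day 54.

54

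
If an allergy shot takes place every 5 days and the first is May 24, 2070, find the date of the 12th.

The 12th occurrence is 11 intervals after the first: 11 × 5 = 55 days after May 24, 2070.
May has 31 days — 7 days to the end of May leaves 48.
June has 30 days (18 left).
18 days into July → July 18, 2070.

July 18, 2070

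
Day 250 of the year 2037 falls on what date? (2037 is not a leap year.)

Jan has 31 days (250 − 31 = 219 remain).
Feb has 28 days (219 − 28 = 191 remain).
Mar has 31 days (191 − 31 = 160 remain).
Apr has 30 days (160 − 30 = 130 remain).
May has 31 days (130 − 31 = 99 remain).
Jun has 30 days (99 − 30 = 69 remain).
Jul has 31 days (69 − 31 = 38 remain).
Aug has 31 days (38 − 31 = 7 remain).
7 into Sep → Sep 7.

Sep 7, 2037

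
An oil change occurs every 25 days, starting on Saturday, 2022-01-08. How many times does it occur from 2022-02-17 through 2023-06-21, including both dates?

Occurrences land 25·i days after 2022-01-08 for i = 0, 1, 2, …
2022-02-17 is 40 days after the start; 40 ÷ 25 = 1 remainder 15; since the remainder is 15, round up to i = 2. First occurrence in the window: #3 on 2022-02-27 (2×25 = 50 days in).
2023-06-21 is 529 days after the start; 529 ÷ 25 = 21 remainder 4. Last occurrence in the window: #22 on 2023-06-17.
Occurrences #3 through #22: 20 in total.

20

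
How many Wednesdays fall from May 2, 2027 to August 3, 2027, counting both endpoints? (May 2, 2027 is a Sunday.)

13

May 2, 2027 is a Sunday; the first Wednesday on or after it is May 5, 2027 (3 days later).
From May 5, 2027 to August 3, 2027: 26 + 30 + 31 + 3 = 90 days (rest of May, June, July, August).
90 ÷ 7 = 12 full weeks with remainder 6, so 12 more Wednesdays after the first → 13.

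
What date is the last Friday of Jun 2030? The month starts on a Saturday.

Jun 28, 2030

Jun 2030 begins on a Saturday, so the first Friday is Jun 7 (6 days later).
Jun 2030 has 30 days. Adding weeks: 7, 14, 21, 28 — the last one ≤ 30 is the 28th.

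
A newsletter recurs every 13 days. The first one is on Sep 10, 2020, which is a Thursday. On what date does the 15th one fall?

Mar 11, 2021

The 15th occurrence is 14 intervals after the first: 14 × 13 = 182 days after Sep 10, 2020.
Sep has 30 days — 20 days to the end of Sep leaves 162.
Oct has 31 days (131 left).
Nov has 30 days (101 left).
Dec has 31 days (70 left).
Jan has 31 days (39 left).
Feb has 28 days (11 left).
11 days into Mar → Mar 11, 2021.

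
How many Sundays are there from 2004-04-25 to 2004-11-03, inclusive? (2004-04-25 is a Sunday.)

28

2004-04-25 is a Sunday; the first Sunday on or after it is 2004-04-25.
From 2004-04-25 to 2004-11-03: 5 + 31 + 30 + 31 + 31 + 30 + 31 + 3 = 192 days (rest of April, May, June, July, August, September, October, November).
192 ÷ 7 = 27 full weeks with remainder 3, so 27 more Sundays after the first → 28.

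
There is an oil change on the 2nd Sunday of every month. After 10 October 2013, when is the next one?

October 2013 starts on a Tuesday; its first Sunday is the 6th, so the 2nd Sunday is the 13th — 13 October 2013.
13 October 2013 is after 10 October 2013, so that is the next one.

13 October 2013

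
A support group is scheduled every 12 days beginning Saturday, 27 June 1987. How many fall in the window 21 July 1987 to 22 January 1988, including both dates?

Occurrences land 12·i days after 27 June 1987 for i = 0, 1, 2, …
21 July 1987 is 24 days after the start; 24 ÷ 12 = 2 remainder 0. First occurrence in the window: #3 on 21 July 1987 (2×12 = 24 days in).
22 January 1988 is 209 days after the start; 209 ÷ 12 = 17 remainder 5. Last occurrence in the window: #18 on 17 January 1988.
Occurrences #3 through #18: 16 in total.

16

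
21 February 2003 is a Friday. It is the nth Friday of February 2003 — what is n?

Day 21 falls in week ⌈21/7⌉ of the month.
Days 1–7 hold the 1st Friday, 8–14 the 2nd, 15–21 the 3rd, 22–28 the 4th, 29–31 the 5th.
21 is in the range for the 3rd.

3rd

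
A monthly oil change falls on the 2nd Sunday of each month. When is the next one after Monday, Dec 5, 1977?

Dec 11, 1977

Dec 1977 starts on a Thursday; its first Sunday is the 4th, so the 2nd Sunday is the 11th — Dec 11, 1977.
Dec 11, 1977 is after Dec 5, 1977, so that is the next one.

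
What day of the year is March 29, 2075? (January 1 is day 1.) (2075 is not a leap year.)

88

Days in months before March: 31 + 28 = 59.
Plus 29 days into March → day 88.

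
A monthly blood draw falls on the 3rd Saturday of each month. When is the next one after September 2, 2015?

September 2015 starts on a Tuesday; its first Saturday is the 5th, so the 3rd Saturday is the 19th — September 19, 2015.
September 19, 2015 is after September 2, 2015, so that is the next one.

September 19, 2015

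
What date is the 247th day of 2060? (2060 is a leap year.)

January has 31 days (247 − 31 = 216 remain).
February has 29 days (216 − 29 = 187 remain).
March has 31 days (187 − 31 = 156 remain).
April has 30 days (156 − 30 = 126 remain).
May has 31 days (126 − 31 = 95 remain).
June has 30 days (95 − 30 = 65 remain).
July has 31 days (65 − 31 = 34 remain).
August has 31 days (34 − 31 = 3 remain).
3 into September → September 3.

September 3, 2060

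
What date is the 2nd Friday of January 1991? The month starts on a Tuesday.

January 1991 begins on a Tuesday, so the first Friday is January 4 (3 days later).
The 2nd Friday is 1 weeks later: 4 + 7 = 11.

January 11, 1991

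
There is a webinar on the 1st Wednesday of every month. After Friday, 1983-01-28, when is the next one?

January 1983 starts on a Saturday, so its 1st Wednesday is 1983-01-05 (4 days in).
That is not after 1983-01-28, so look at February 1983.
February 1983 starts on a Tuesday, so its 1st Wednesday is 1983-02-02 (1 day in).

1983-02-02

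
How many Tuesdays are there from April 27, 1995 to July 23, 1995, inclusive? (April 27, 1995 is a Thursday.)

April 27, 1995 is a Thursday; the first Tuesday on or after it is May 2, 1995 (5 days later).
From May 2, 1995 to July 23, 1995: 29 + 30 + 23 = 82 days (rest of May, June, July).
82 ÷ 7 = 11 full weeks with remainder 5, so 11 more Tuesdays after the first → 12.

12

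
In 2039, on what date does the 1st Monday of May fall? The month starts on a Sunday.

May 2, 2039

May 2039 begins on a Sunday, so the first Monday is May 2 (1 day later).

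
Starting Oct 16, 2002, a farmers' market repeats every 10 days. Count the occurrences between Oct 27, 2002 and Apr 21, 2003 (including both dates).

Occurrences land 10·i days after Oct 16, 2002 for i = 0, 1, 2, …
Oct 27, 2002 is 11 days after the start; 11 ÷ 10 = 1 remainder 1; since the remainder is 1, round up to i = 2. First occurrence in the window: #3 on Nov 5, 2002 (2×10 = 20 days in).
Apr 21, 2003 is 187 days after the start; 187 ÷ 10 = 18 remainder 7. Last occurrence in the window: #19 on Apr 14, 2003.
Occurrences #3 through #19: 17 in total.

17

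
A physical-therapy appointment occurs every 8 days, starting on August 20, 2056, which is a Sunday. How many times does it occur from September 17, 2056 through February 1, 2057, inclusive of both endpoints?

Occurrences land 8·i days after August 20, 2056 for i = 0, 1, 2, …
September 17, 2056 is 28 days after the start; 28 ÷ 8 = 3 remainder 4; since the remainder is 4, round up to i = 4. First occurrence in the window: #5 on September 21, 2056 (4×8 = 32 days in).
February 1, 2057 is 165 days after the start; 165 ÷ 8 = 20 remainder 5. Last occurrence in the window: #21 on January 27, 2057.
Occurrences #5 through #21: 17 in total.

17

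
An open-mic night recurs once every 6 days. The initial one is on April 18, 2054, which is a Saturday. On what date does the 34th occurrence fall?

The 34th occurrence is 33 intervals after the first: 33 × 6 = 198 days after April 18, 2054.
April has 30 days — 12 days to the end of April leaves 186.
May has 31 days (155 left).
June has 30 days (125 left).
July has 31 days (94 left).
August has 31 days (63 left).
September has 30 days (33 left).
October has 31 days (2 left).
2 days into November → November 2, 2054.

November 2, 2054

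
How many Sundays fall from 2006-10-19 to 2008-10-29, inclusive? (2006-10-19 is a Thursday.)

2006-10-19 is a Thursday; the first Sunday on or after it is 2006-10-22 (3 days later).
From 2006-10-22 to 2008-10-29: 70 + 365 + 303 = 738 days (rest of 2006, 2007, to 2008-10-29 in 2008).
738 ÷ 7 = 105 full weeks with remainder 3, so 105 more Sundays after the first → 106.

106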